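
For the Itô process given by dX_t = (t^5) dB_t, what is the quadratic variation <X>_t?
<X>_t = t^11/11

For an Itô process dX_t = a(t) dt + b(t) dB_t, the quadratic variation is <X>_t = int_0^t b(s)^2 ds (the drift term does not contribute). Here b(s) = s^5, so
  b(s)^2 = s^10.
Integrating from 0 to t:
  <X>_t = int_0^t (s^10) ds = t^11/11.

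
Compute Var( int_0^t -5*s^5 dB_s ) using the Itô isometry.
Var = 25*t^11/11

The Itô integral of a deterministic integrand f(s) has mean 0 because each increment f(s) * (B_{s+ds} - B_s) has mean 0. By the Itô isometry:
  Var( int_0^t f(s) dB_s ) = E[ (int_0^t f(s) dB_s)^2 ] = int_0^t f(s)^2 ds.
Here f(s) = -5*s^5, so f(s)^2 = 25*s^10. Integrate:
  int_0^t (25*s^10) ds = 25*t^11/11.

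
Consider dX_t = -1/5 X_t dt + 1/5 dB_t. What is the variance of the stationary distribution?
lim Var(X_t) = 1/10

The OU SDE dX = -theta X dt + sigma dB admits the integrating factor exp(theta t): d(exp(theta t) X_t) = sigma exp(theta t) dB_t. Integrating from 0 to t gives X_t = x_0 * exp(-theta t) + sigma * int_0^t exp(-theta (t-s)) dB_s for any initial x_0. The Itô integral has variance (by the Itô isometry) sigma^2 * int_0^t exp(-2 theta (t - s)) ds = sigma^2 * (1 - exp(-2 theta t)) / (2 theta), independent of x_0.
With theta = 1/5, sigma = 1/5:
  Var(X_t) = (1/5)^2 * (1 - exp(-2*1/5 t)) / (2 * 1/5) = 1/10 - exp(-2*t/5)/10.
As t -> infinity, exp(-2*1/5 t) -> 0, so the stationary variance is sigma^2 / (2 theta) = 1/10.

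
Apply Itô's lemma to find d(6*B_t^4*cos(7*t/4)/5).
d(6*B_t^4*cos(7*t/4)/5) = (3*B_t^2*(-7*B_t^2*sin(7*t/4) + 24*cos(7*t/4))/10) dt + (24*B_t^3*cos(7*t/4)/5) dB_t

Itô's formula for f(t, x): d f(t, B_t) = (f_t + (1/2) f_xx) dt + f_x dB_t. Compute partials of f(t, x) = 6*x^4*cos(7*t/4)/5:
  f_t(t,x)  = -21*x^4*sin(7*t/4)/10
  f_x(t,x)  = 24*x^3*cos(7*t/4)/5
  f_xx(t,x) = 72*x^2*cos(7*t/4)/5
Assemble drift = f_t + (1/2) f_xx = 3*x^2*(-7*x^2*sin(7*t/4) + 24*cos(7*t/4))/10 and diffusion = f_x = 24*x^3*cos(7*t/4)/5. Substituting x = B_t:
  d(6*B_t^4*cos(7*t/4)/5) = (3*B_t^2*(-7*B_t^2*sin(7*t/4) + 24*cos(7*t/4))/10) dt + (24*B_t^3*cos(7*t/4)/5) dB_t.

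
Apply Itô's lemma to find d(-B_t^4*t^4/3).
d(-B_t^4*t^4/3) = (B_t^2*t^3*(-4*B_t^2/3 - 2*t)) dt + (-4*B_t^3*t^4/3) dB_t

Itô's formula for f(t, x): d f(t, B_t) = (f_t + (1/2) f_xx) dt + f_x dB_t. Compute partials of f(t, x) = -t^4*x^4/3:
  f_t(t,x)  = -4*t^3*x^4/3
  f_x(t,x)  = -4*t^4*x^3/3
  f_xx(t,x) = -4*t^4*x^2
Assemble drift = f_t + (1/2) f_xx = t^3*x^2*(-2*t - 4*x^2/3) and diffusion = f_x = -4*t^4*x^3/3. Substituting x = B_t:
  d(-B_t^4*t^4/3) = (B_t^2*t^3*(-4*B_t^2/3 - 2*t)) dt + (-4*B_t^3*t^4/3) dB_t.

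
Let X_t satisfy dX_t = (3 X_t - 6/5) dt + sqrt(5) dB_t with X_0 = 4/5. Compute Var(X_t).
Var(X_t) = 5*exp(6*t)/6 - 5/6

The variance V(t) = Var(X_t) satisfies V'(t) = 2 a V(t) + c^2 with V(0) = 0 (drift coefficient is linear in X, diffusion is constant). With a = 3, c = sqrt(5), the solution is
  V(t) = (c^2 / (2 a)) * (exp(2 a t) - 1)
       = (sqrt(5)^2 / (2*3)) * (exp(6 t) - 1)
       = 5*exp(6*t)/6 - 5/6.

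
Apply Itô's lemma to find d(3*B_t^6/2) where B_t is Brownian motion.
d(3*B_t^6/2) = (45*B_t^4/2) dt + (9*B_t^5) dB_t

Itô's formula for f(B_t) gives d f(B_t) = f'(B_t) dB_t + (1/2) f''(B_t) dt. Compute derivatives of f(x) = 3*x^6/2:
  f'(x)  = 9*x^5
  f''(x) = 45*x^4
Substitute x = B_t and multiply the f'' term by 1/2:
  drift     = (1/2) * (45*x^4) evaluated at B_t = 45*B_t^4/2
  diffusion = (9*x^5) evaluated at B_t = 9*B_t^5
Therefore d(3*B_t^6/2) = (45*B_t^4/2) dt + (9*B_t^5) dB_t.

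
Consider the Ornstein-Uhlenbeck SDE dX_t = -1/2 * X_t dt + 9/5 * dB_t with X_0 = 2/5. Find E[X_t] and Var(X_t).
E[X_t] = 2*exp(-t/2)/5; Var(X_t) = 81/25 - 81*exp(-t)/25

The OU SDE dX = -theta X dt + sigma dB admits the integrating factor exp(theta t): d(exp(theta t) X_t) = sigma exp(theta t) dB_t. Integrating from 0 to t:
  X_t = x_0 * exp(-theta t) + sigma * int_0^t exp(-theta (t-s)) dB_s.
The Itô integral has mean 0 and (by the Itô isometry) variance sigma^2 * int_0^t exp(-2 theta (t - s)) ds = sigma^2 * (1 - exp(-2 theta t)) / (2 theta).
With theta = 1/2, sigma = 9/5, x_0 = 2/5:
  E[X_t] = 2/5 * exp(-1/2 t) = 2*exp(-t/2)/5
  Var(X_t) = (9/5)^2 * (1 - exp(-2*1/2 t)) / (2 * 1/2) = 81/25 - 81*exp(-t)/25.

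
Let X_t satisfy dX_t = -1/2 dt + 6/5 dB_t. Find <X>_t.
<X>_t = 36*t/25

For an Itô process dX_t = a(t) dt + b(t) dB_t, the quadratic variation is <X>_t = int_0^t b(s)^2 ds (the drift term does not contribute). Here b(s) = 6/5, so
  b(s)^2 = 36/25.
Integrating from 0 to t:
  <X>_t = int_0^t (36/25) ds = 36*t/25.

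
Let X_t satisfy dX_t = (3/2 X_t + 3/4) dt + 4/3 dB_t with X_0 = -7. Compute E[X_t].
E[X_t] = -13*exp(3*t/2)/2 - 1/2

Taking expectations and using E[dB_t] = 0, the mean m(t) = E[X_t] satisfies the ODE m'(t) = a m(t) + b with m(0) = x_0. With a = 3/2, b = 3/4, x_0 = -7, the solution is
  m(t) = x_0 * exp(a t) + (b/a) * (exp(a t) - 1)
       = (-7) * exp((3/2) t) + ((3/4)/(3/2)) * (exp((3/2) t) - 1)
       = -13*exp(3*t/2)/2 - 1/2.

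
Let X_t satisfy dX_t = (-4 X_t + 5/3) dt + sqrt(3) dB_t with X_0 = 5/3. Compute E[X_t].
E[X_t] = 5/12 + 5*exp(-4*t)/4

Taking expectations and using E[dB_t] = 0, the mean m(t) = E[X_t] satisfies the ODE m'(t) = a m(t) + b with m(0) = x_0. With a = -4, b = 5/3, x_0 = 5/3, the solution is
  m(t) = x_0 * exp(a t) + (b/a) * (exp(a t) - 1)
       = (5/3) * exp((-4) t) + ((5/3)/(-4)) * (exp((-4) t) - 1)
       = 5/12 + 5*exp(-4*t)/4.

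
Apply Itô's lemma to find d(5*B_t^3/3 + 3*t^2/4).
d(5*B_t^3/3 + 3*t^2/4) = (5*B_t + 3*t/2) dt + (5*B_t^2) dB_t

Itô's formula for f(t, x): d f(t, B_t) = (f_t + (1/2) f_xx) dt + f_x dB_t. Compute partials of f(t, x) = 3*t^2/4 + 5*x^3/3:
  f_t(t,x)  = 3*t/2
  f_x(t,x)  = 5*x^2
  f_xx(t,x) = 10*x
Assemble drift = f_t + (1/2) f_xx = 3*t/2 + 5*x and diffusion = f_x = 5*x^2. Substituting x = B_t:
  d(5*B_t^3/3 + 3*t^2/4) = (5*B_t + 3*t/2) dt + (5*B_t^2) dB_t.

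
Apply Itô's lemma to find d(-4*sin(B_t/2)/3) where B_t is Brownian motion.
d(-4*sin(B_t/2)/3) = (sin(B_t/2)/6) dt + (-2*cos(B_t/2)/3) dB_t

Itô's formula for f(B_t) gives d f(B_t) = f'(B_t) dB_t + (1/2) f''(B_t) dt. Compute derivatives of f(x) = -4*sin(x/2)/3:
  f'(x)  = -2*cos(x/2)/3
  f''(x) = sin(x/2)/3
Substitute x = B_t and multiply the f'' term by 1/2:
  drift     = (1/2) * (sin(x/2)/3) evaluated at B_t = sin(B_t/2)/6
  diffusion = (-2*cos(x/2)/3) evaluated at B_t = -2*cos(B_t/2)/3
Therefore d(-4*sin(B_t/2)/3) = (sin(B_t/2)/6) dt + (-2*cos(B_t/2)/3) dB_t.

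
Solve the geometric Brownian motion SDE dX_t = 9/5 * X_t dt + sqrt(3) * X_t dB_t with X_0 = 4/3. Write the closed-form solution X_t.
X_t = 4/3 * exp((3/10) * t + (sqrt(3)) * B_t)

For GBM dX = mu X dt + sigma X dB with X_0 = x_0, apply Itô to Y = log X: dY = (mu - sigma^2/2) dt + sigma dB, so Y_t = log(x_0) + (mu - sigma^2/2) t + sigma B_t and hence X_t = x_0 * exp((mu - sigma^2/2) t + sigma B_t).
With mu = 9/5, sigma = sqrt(3), x_0 = 4/3, this gives:
  X_t = 4/3 * exp((3/10) * t + (sqrt(3)) * B_t).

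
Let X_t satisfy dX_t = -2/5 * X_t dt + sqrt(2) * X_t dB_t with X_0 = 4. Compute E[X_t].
E[X_t] = 4*exp(-2*t/5)

For GBM dX = mu X dt + sigma X dB with X_0 = x_0, apply Itô to Y = log X: dY = (mu - sigma^2/2) dt + sigma dB, so Y_t = log(x_0) + (mu - sigma^2/2) t + sigma B_t and hence X_t = x_0 * exp((mu - sigma^2/2) t + sigma B_t).
With mu = -2/5, sigma = sqrt(2), x_0 = 4, this gives:
  X_t = 4 * exp((-7/5) * t + (sqrt(2)) * B_t).
Since sigma*B_t ~ Normal(0, sigma^2 t), E[exp(sigma*B_t)] = exp(sigma^2 t / 2); so E[X_t] = x_0 * exp((mu - sigma^2/2) t) * exp(sigma^2 t / 2) = x_0 * exp(mu t) = 4*exp(-2*t/5).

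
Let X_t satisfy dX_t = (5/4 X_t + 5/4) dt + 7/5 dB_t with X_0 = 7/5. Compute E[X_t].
E[X_t] = 12*exp(5*t/4)/5 - 1

Taking expectations and using E[dB_t] = 0, the mean m(t) = E[X_t] satisfies the ODE m'(t) = a m(t) + b with m(0) = x_0. With a = 5/4, b = 5/4, x_0 = 7/5, the solution is
  m(t) = x_0 * exp(a t) + (b/a) * (exp(a t) - 1)
       = (7/5) * exp((5/4) t) + ((5/4)/(5/4)) * (exp((5/4) t) - 1)
       = 12*exp(5*t/4)/5 - 1.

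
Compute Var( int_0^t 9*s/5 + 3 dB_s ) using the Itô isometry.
Var = 9*t*(3*t^2 + 15*t + 25)/25

The Itô integral of a deterministic integrand f(s) has mean 0 because each increment f(s) * (B_{s+ds} - B_s) has mean 0. By the Itô isometry:
  Var( int_0^t f(s) dB_s ) = E[ (int_0^t f(s) dB_s)^2 ] = int_0^t f(s)^2 ds.
Here f(s) = 9*s/5 + 3, so f(s)^2 = 9*(3*s + 5)^2/25. Integrate:
  int_0^t (9*(3*s + 5)^2/25) ds = 9*t*(3*t^2 + 15*t + 25)/25.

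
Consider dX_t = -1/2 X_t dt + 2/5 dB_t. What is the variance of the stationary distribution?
lim Var(X_t) = 4/25

The OU SDE dX = -theta X dt + sigma dB admits the integrating factor exp(theta t): d(exp(theta t) X_t) = sigma exp(theta t) dB_t. Integrating from 0 to t gives X_t = x_0 * exp(-theta t) + sigma * int_0^t exp(-theta (t-s)) dB_s for any initial x_0. The Itô integral has variance (by the Itô isometry) sigma^2 * int_0^t exp(-2 theta (t - s)) ds = sigma^2 * (1 - exp(-2 theta t)) / (2 theta), independent of x_0.
With theta = 1/2, sigma = 2/5:
  Var(X_t) = (2/5)^2 * (1 - exp(-2*1/2 t)) / (2 * 1/2) = 4/25 - 4*exp(-t)/25.
As t -> infinity, exp(-2*1/2 t) -> 0, so the stationary variance is sigma^2 / (2 theta) = 4/25.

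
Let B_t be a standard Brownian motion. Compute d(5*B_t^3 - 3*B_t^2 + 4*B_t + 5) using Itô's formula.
d(5*B_t^3 - 3*B_t^2 + 4*B_t + 5) = (15*B_t - 3) dt + (15*B_t^2 - 6*B_t + 4) dB_t

Itô's formula for f(B_t) gives d f(B_t) = f'(B_t) dB_t + (1/2) f''(B_t) dt. Compute derivatives of f(x) = 5*x^3 - 3*x^2 + 4*x + 5:
  f'(x)  = 15*x^2 - 6*x + 4
  f''(x) = 30*x - 6
Substitute x = B_t and multiply the f'' term by 1/2:
  drift     = (1/2) * (30*x - 6) evaluated at B_t = 15*B_t - 3
  diffusion = (15*x^2 - 6*x + 4) evaluated at B_t = 15*B_t^2 - 6*B_t + 4
Therefore d(5*B_t^3 - 3*B_t^2 + 4*B_t + 5) = (15*B_t - 3) dt + (15*B_t^2 - 6*B_t + 4) dB_t.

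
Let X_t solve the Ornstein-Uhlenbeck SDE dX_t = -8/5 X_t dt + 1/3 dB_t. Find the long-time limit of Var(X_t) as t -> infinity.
lim Var(X_t) = 5/144

The OU SDE dX = -theta X dt + sigma dB admits the integrating factor exp(theta t): d(exp(theta t) X_t) = sigma exp(theta t) dB_t. Integrating from 0 to t gives X_t = x_0 * exp(-theta t) + sigma * int_0^t exp(-theta (t-s)) dB_s for any initial x_0. The Itô integral has variance (by the Itô isometry) sigma^2 * int_0^t exp(-2 theta (t - s)) ds = sigma^2 * (1 - exp(-2 theta t)) / (2 theta), independent of x_0.
With theta = 8/5, sigma = 1/3:
  Var(X_t) = (1/3)^2 * (1 - exp(-2*8/5 t)) / (2 * 8/5) = 5/144 - 5*exp(-16*t/5)/144.
As t -> infinity, exp(-2*8/5 t) -> 0, so the stationary variance is sigma^2 / (2 theta) = 5/144.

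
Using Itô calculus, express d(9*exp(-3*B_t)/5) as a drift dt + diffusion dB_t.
d(9*exp(-3*B_t)/5) = (81*exp(-3*B_t)/10) dt + (-27*exp(-3*B_t)/5) dB_t

Itô's formula for f(B_t) gives d f(B_t) = f'(B_t) dB_t + (1/2) f''(B_t) dt. Compute derivatives of f(x) = 9*exp(-3*x)/5:
  f'(x)  = -27*exp(-3*x)/5
  f''(x) = 81*exp(-3*x)/5
Substitute x = B_t and multiply the f'' term by 1/2:
  drift     = (1/2) * (81*exp(-3*x)/5) evaluated at B_t = 81*exp(-3*B_t)/10
  diffusion = (-27*exp(-3*x)/5) evaluated at B_t = -27*exp(-3*B_t)/5
Therefore d(9*exp(-3*B_t)/5) = (81*exp(-3*B_t)/10) dt + (-27*exp(-3*B_t)/5) dB_t.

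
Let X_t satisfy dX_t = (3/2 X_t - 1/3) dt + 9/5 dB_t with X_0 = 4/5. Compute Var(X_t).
Var(X_t) = 27*exp(3*t)/25 - 27/25

The variance V(t) = Var(X_t) satisfies V'(t) = 2 a V(t) + c^2 with V(0) = 0 (drift coefficient is linear in X, diffusion is constant). With a = 3/2, c = 9/5, the solution is
  V(t) = (c^2 / (2 a)) * (exp(2 a t) - 1)
       = ((9/5)^2 / (2*(3/2))) * (exp(3 t) - 1)
       = 27*exp(3*t)/25 - 27/25.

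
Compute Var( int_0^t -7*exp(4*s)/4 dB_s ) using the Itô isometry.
Var = 49*exp(8*t)/128 - 49/128

The Itô integral of a deterministic integrand f(s) has mean 0 because each increment f(s) * (B_{s+ds} - B_s) has mean 0. By the Itô isometry:
  Var( int_0^t f(s) dB_s ) = E[ (int_0^t f(s) dB_s)^2 ] = int_0^t f(s)^2 ds.
Here f(s) = -7*exp(4*s)/4, so f(s)^2 = 49*exp(8*s)/16. Integrate:
  int_0^t (49*exp(8*s)/16) ds = 49*exp(8*t)/128 - 49/128.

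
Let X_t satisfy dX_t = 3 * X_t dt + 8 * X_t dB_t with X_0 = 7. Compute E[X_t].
E[X_t] = 7*exp(3*t)

For GBM dX = mu X dt + sigma X dB with X_0 = x_0, apply Itô to Y = log X: dY = (mu - sigma^2/2) dt + sigma dB, so Y_t = log(x_0) + (mu - sigma^2/2) t + sigma B_t and hence X_t = x_0 * exp((mu - sigma^2/2) t + sigma B_t).
With mu = 3, sigma = 8, x_0 = 7, this gives:
  X_t = 7 * exp((-29) * t + (8) * B_t).
Since sigma*B_t ~ Normal(0, sigma^2 t), E[exp(sigma*B_t)] = exp(sigma^2 t / 2); so E[X_t] = x_0 * exp((mu - sigma^2/2) t) * exp(sigma^2 t / 2) = x_0 * exp(mu t) = 7*exp(3*t).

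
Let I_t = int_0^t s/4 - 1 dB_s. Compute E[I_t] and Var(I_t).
E[I_t] = 0; Var(I_t) = t*(t^2 - 12*t + 48)/48

The Itô integral of a deterministic integrand f(s) has mean 0 because each increment f(s) * (B_{s+ds} - B_s) has mean 0. By the Itô isometry:
  Var( int_0^t f(s) dB_s ) = E[ (int_0^t f(s) dB_s)^2 ] = int_0^t f(s)^2 ds.
Here f(s) = s/4 - 1, so f(s)^2 = (s - 4)^2/16. Integrate:
  int_0^t ((s - 4)^2/16) ds = t*(t^2 - 12*t + 48)/48.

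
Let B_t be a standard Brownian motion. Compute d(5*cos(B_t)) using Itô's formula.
d(5*cos(B_t)) = (-5*cos(B_t)/2) dt + (-5*sin(B_t)) dB_t

Itô's formula for f(B_t) gives d f(B_t) = f'(B_t) dB_t + (1/2) f''(B_t) dt. Compute derivatives of f(x) = 5*cos(x):
  f'(x)  = -5*sin(x)
  f''(x) = -5*cos(x)
Substitute x = B_t and multiply the f'' term by 1/2:
  drift     = (1/2) * (-5*cos(x)) evaluated at B_t = -5*cos(B_t)/2
  diffusion = (-5*sin(x)) evaluated at B_t = -5*sin(B_t)
Therefore d(5*cos(B_t)) = (-5*cos(B_t)/2) dt + (-5*sin(B_t)) dB_t.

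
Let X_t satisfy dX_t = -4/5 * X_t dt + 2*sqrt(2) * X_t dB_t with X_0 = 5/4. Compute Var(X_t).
Var(X_t) = (25*exp(8*t) - 25)*exp(-8*t/5)/16

For GBM dX = mu X dt + sigma X dB with X_0 = x_0, apply Itô to Y = log X: dY = (mu - sigma^2/2) dt + sigma dB, so Y_t = log(x_0) + (mu - sigma^2/2) t + sigma B_t and hence X_t = x_0 * exp((mu - sigma^2/2) t + sigma B_t).
With mu = -4/5, sigma = 2*sqrt(2), x_0 = 5/4, this gives:
  X_t = 5/4 * exp((-24/5) * t + (2*sqrt(2)) * B_t).
Since sigma*B_t ~ Normal(0, sigma^2 t), E[exp(sigma*B_t)] = exp(sigma^2 t / 2); so E[X_t] = x_0 * exp((mu - sigma^2/2) t) * exp(sigma^2 t / 2) = x_0 * exp(mu t) = 5*exp(-4*t/5)/4.
Var(X_t) = E[X_t^2] - (E[X_t])^2 = x_0^2 * exp(2 mu t) * (exp(sigma^2 t) - 1) = (25*exp(8*t) - 25)*exp(-8*t/5)/16.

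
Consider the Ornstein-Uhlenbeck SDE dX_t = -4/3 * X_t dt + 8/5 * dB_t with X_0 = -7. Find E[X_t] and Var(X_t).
E[X_t] = -7*exp(-4*t/3); Var(X_t) = 24/25 - 24*exp(-8*t/3)/25

The OU SDE dX = -theta X dt + sigma dB admits the integrating factor exp(theta t): d(exp(theta t) X_t) = sigma exp(theta t) dB_t. Integrating from 0 to t:
  X_t = x_0 * exp(-theta t) + sigma * int_0^t exp(-theta (t-s)) dB_s.
The Itô integral has mean 0 and (by the Itô isometry) variance sigma^2 * int_0^t exp(-2 theta (t - s)) ds = sigma^2 * (1 - exp(-2 theta t)) / (2 theta).
With theta = 4/3, sigma = 8/5, x_0 = -7:
  E[X_t] = -7 * exp(-4/3 t) = -7*exp(-4*t/3)
  Var(X_t) = (8/5)^2 * (1 - exp(-2*4/3 t)) / (2 * 4/3) = 24/25 - 24*exp(-8*t/3)/25.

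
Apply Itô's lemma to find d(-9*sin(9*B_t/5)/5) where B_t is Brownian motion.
d(-9*sin(9*B_t/5)/5) = (729*sin(9*B_t/5)/250) dt + (-81*cos(9*B_t/5)/25) dB_t

Itô's formula for f(B_t) gives d f(B_t) = f'(B_t) dB_t + (1/2) f''(B_t) dt. Compute derivatives of f(x) = -9*sin(9*x/5)/5:
  f'(x)  = -81*cos(9*x/5)/25
  f''(x) = 729*sin(9*x/5)/125
Substitute x = B_t and multiply the f'' term by 1/2:
  drift     = (1/2) * (729*sin(9*x/5)/125) evaluated at B_t = 729*sin(9*B_t/5)/250
  diffusion = (-81*cos(9*x/5)/25) evaluated at B_t = -81*cos(9*B_t/5)/25
Therefore d(-9*sin(9*B_t/5)/5) = (729*sin(9*B_t/5)/250) dt + (-81*cos(9*B_t/5)/25) dB_t.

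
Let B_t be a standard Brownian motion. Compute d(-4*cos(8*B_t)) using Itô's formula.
d(-4*cos(8*B_t)) = (128*cos(8*B_t)) dt + (32*sin(8*B_t)) dB_t

Itô's formula for f(B_t) gives d f(B_t) = f'(B_t) dB_t + (1/2) f''(B_t) dt. Compute derivatives of f(x) = -4*cos(8*x):
  f'(x)  = 32*sin(8*x)
  f''(x) = 256*cos(8*x)
Substitute x = B_t and multiply the f'' term by 1/2:
  drift     = (1/2) * (256*cos(8*x)) evaluated at B_t = 128*cos(8*B_t)
  diffusion = (32*sin(8*x)) evaluated at B_t = 32*sin(8*B_t)
Therefore d(-4*cos(8*B_t)) = (128*cos(8*B_t)) dt + (32*sin(8*B_t)) dB_t.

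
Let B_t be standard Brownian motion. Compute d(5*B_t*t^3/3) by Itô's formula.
d(5*B_t*t^3/3) = (5*B_t*t^2) dt + (5*t^3/3) dB_t

Itô's formula for f(t, x): d f(t, B_t) = (f_t + (1/2) f_xx) dt + f_x dB_t. Compute partials of f(t, x) = 5*t^3*x/3:
  f_t(t,x)  = 5*t^2*x
  f_x(t,x)  = 5*t^3/3
  f_xx(t,x) = 0
Assemble drift = f_t + (1/2) f_xx = 5*t^2*x and diffusion = f_x = 5*t^3/3. Substituting x = B_t:
  d(5*B_t*t^3/3) = (5*B_t*t^2) dt + (5*t^3/3) dB_t.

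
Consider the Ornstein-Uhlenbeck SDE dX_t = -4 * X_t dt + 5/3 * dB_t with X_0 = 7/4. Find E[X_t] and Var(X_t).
E[X_t] = 7*exp(-4*t)/4; Var(X_t) = 25/72 - 25*exp(-8*t)/72

The OU SDE dX = -theta X dt + sigma dB admits the integrating factor exp(theta t): d(exp(theta t) X_t) = sigma exp(theta t) dB_t. Integrating from 0 to t:
  X_t = x_0 * exp(-theta t) + sigma * int_0^t exp(-theta (t-s)) dB_s.
The Itô integral has mean 0 and (by the Itô isometry) variance sigma^2 * int_0^t exp(-2 theta (t - s)) ds = sigma^2 * (1 - exp(-2 theta t)) / (2 theta).
With theta = 4, sigma = 5/3, x_0 = 7/4:
  E[X_t] = 7/4 * exp(-4 t) = 7*exp(-4*t)/4
  Var(X_t) = (5/3)^2 * (1 - exp(-2*4 t)) / (2 * 4) = 25/72 - 25*exp(-8*t)/72.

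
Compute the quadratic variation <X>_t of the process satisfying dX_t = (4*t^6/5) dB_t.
<X>_t = 16*t^13/325

For an Itô process dX_t = a(t) dt + b(t) dB_t, the quadratic variation is <X>_t = int_0^t b(s)^2 ds (the drift term does not contribute). Here b(s) = 4*s^6/5, so
  b(s)^2 = 16*s^12/25.
Integrating from 0 to t:
  <X>_t = int_0^t (16*s^12/25) ds = 16*t^13/325.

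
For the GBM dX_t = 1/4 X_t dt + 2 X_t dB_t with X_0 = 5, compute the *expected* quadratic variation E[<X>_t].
E[<X>_t] = 200*exp(9*t/2)/9 - 200/9

<X>_t = int_0^t (2 * X_s)^2 ds. Taking expectation inside the integral: E[<X>_t] = 2^2 * int_0^t E[X_s^2] ds. For GBM, E[X_s^2] = x_0^2 * exp((2 mu + sigma^2) s). Integrating:
  E[<X>_t] = 2^2 * 5^2 * (exp((2*(1/4) + 2^2) t) - 1) / (2*(1/4) + 2^2)
           = 2^2 * 5^2 * (exp((9/2) t) - 1) / (9/2) = 200*exp(9*t/2)/9 - 200/9.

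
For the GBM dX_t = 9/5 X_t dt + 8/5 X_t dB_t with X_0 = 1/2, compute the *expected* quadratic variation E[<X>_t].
E[<X>_t] = 8*exp(154*t/25)/77 - 8/77

<X>_t = int_0^t ((8/5) * X_s)^2 ds. Taking expectation inside the integral: E[<X>_t] = (8/5)^2 * int_0^t E[X_s^2] ds. For GBM, E[X_s^2] = x_0^2 * exp((2 mu + sigma^2) s). Integrating:
  E[<X>_t] = (8/5)^2 * (1/2)^2 * (exp((2*(9/5) + (8/5)^2) t) - 1) / (2*(9/5) + (8/5)^2)
           = (8/5)^2 * (1/2)^2 * (exp((154/25) t) - 1) / (154/25) = 8*exp(154*t/25)/77 - 8/77.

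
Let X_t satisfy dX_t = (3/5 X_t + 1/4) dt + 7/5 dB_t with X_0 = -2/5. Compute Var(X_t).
Var(X_t) = 49*exp(6*t/5)/30 - 49/30

The variance V(t) = Var(X_t) satisfies V'(t) = 2 a V(t) + c^2 with V(0) = 0 (drift coefficient is linear in X, diffusion is constant). With a = 3/5, c = 7/5, the solution is
  V(t) = (c^2 / (2 a)) * (exp(2 a t) - 1)
       = ((7/5)^2 / (2*(3/5))) * (exp((6/5) t) - 1)
       = 49*exp(6*t/5)/30 - 49/30.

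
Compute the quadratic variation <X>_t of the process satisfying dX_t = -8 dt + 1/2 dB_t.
<X>_t = t/4

For an Itô process dX_t = a(t) dt + b(t) dB_t, the quadratic variation is <X>_t = int_0^t b(s)^2 ds (the drift term does not contribute). Here b(s) = 1/2, so
  b(s)^2 = 1/4.
Integrating from 0 to t:
  <X>_t = int_0^t (1/4) ds = t/4.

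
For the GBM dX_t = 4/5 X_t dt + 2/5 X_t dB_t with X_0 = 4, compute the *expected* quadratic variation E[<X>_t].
E[<X>_t] = 16*exp(44*t/25)/11 - 16/11

<X>_t = int_0^t ((2/5) * X_s)^2 ds. Taking expectation inside the integral: E[<X>_t] = (2/5)^2 * int_0^t E[X_s^2] ds. For GBM, E[X_s^2] = x_0^2 * exp((2 mu + sigma^2) s). Integrating:
  E[<X>_t] = (2/5)^2 * 4^2 * (exp((2*(4/5) + (2/5)^2) t) - 1) / (2*(4/5) + (2/5)^2)
           = (2/5)^2 * 4^2 * (exp((44/25) t) - 1) / (44/25) = 16*exp(44*t/25)/11 - 16/11.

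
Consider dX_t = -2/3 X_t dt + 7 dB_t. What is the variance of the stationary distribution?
lim Var(X_t) = 147/4

The OU SDE dX = -theta X dt + sigma dB admits the integrating factor exp(theta t): d(exp(theta t) X_t) = sigma exp(theta t) dB_t. Integrating from 0 to t gives X_t = x_0 * exp(-theta t) + sigma * int_0^t exp(-theta (t-s)) dB_s for any initial x_0. The Itô integral has variance (by the Itô isometry) sigma^2 * int_0^t exp(-2 theta (t - s)) ds = sigma^2 * (1 - exp(-2 theta t)) / (2 theta), independent of x_0.
With theta = 2/3, sigma = 7:
  Var(X_t) = (7)^2 * (1 - exp(-2*2/3 t)) / (2 * 2/3) = 147/4 - 147*exp(-4*t/3)/4.
As t -> infinity, exp(-2*2/3 t) -> 0, so the stationary variance is sigma^2 / (2 theta) = 147/4.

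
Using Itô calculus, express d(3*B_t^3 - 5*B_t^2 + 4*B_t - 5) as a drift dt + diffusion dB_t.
d(3*B_t^3 - 5*B_t^2 + 4*B_t - 5) = (9*B_t - 5) dt + (9*B_t^2 - 10*B_t + 4) dB_t

Itô's formula for f(B_t) gives d f(B_t) = f'(B_t) dB_t + (1/2) f''(B_t) dt. Compute derivatives of f(x) = 3*x^3 - 5*x^2 + 4*x - 5:
  f'(x)  = 9*x^2 - 10*x + 4
  f''(x) = 18*x - 10
Substitute x = B_t and multiply the f'' term by 1/2:
  drift     = (1/2) * (18*x - 10) evaluated at B_t = 9*B_t - 5
  diffusion = (9*x^2 - 10*x + 4) evaluated at B_t = 9*B_t^2 - 10*B_t + 4
Therefore d(3*B_t^3 - 5*B_t^2 + 4*B_t - 5) = (9*B_t - 5) dt + (9*B_t^2 - 10*B_t + 4) dB_t.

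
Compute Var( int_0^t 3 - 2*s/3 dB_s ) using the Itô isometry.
Var = t*(4*t^2 - 54*t + 243)/27

The Itô integral of a deterministic integrand f(s) has mean 0 because each increment f(s) * (B_{s+ds} - B_s) has mean 0. By the Itô isometry:
  Var( int_0^t f(s) dB_s ) = E[ (int_0^t f(s) dB_s)^2 ] = int_0^t f(s)^2 ds.
Here f(s) = 3 - 2*s/3, so f(s)^2 = (2*s - 9)^2/9. Integrate:
  int_0^t ((2*s - 9)^2/9) ds = t*(4*t^2 - 54*t + 243)/27.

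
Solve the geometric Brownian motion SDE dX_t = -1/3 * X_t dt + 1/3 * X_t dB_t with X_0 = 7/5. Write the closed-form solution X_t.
X_t = 7/5 * exp((-7/18) * t + (1/3) * B_t)

For GBM dX = mu X dt + sigma X dB with X_0 = x_0, apply Itô to Y = log X: dY = (mu - sigma^2/2) dt + sigma dB, so Y_t = log(x_0) + (mu - sigma^2/2) t + sigma B_t and hence X_t = x_0 * exp((mu - sigma^2/2) t + sigma B_t).
With mu = -1/3, sigma = 1/3, x_0 = 7/5, this gives:
  X_t = 7/5 * exp((-7/18) * t + (1/3) * B_t).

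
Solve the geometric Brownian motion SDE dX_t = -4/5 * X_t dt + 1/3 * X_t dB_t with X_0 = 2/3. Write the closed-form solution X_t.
X_t = 2/3 * exp((-77/90) * t + (1/3) * B_t)

For GBM dX = mu X dt + sigma X dB with X_0 = x_0, apply Itô to Y = log X: dY = (mu - sigma^2/2) dt + sigma dB, so Y_t = log(x_0) + (mu - sigma^2/2) t + sigma B_t and hence X_t = x_0 * exp((mu - sigma^2/2) t + sigma B_t).
With mu = -4/5, sigma = 1/3, x_0 = 2/3, this gives:
  X_t = 2/3 * exp((-77/90) * t + (1/3) * B_t).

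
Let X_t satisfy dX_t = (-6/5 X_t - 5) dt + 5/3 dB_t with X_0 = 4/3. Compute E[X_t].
E[X_t] = -25/6 + 11*exp(-6*t/5)/2

Taking expectations and using E[dB_t] = 0, the mean m(t) = E[X_t] satisfies the ODE m'(t) = a m(t) + b with m(0) = x_0. With a = -6/5, b = -5, x_0 = 4/3, the solution is
  m(t) = x_0 * exp(a t) + (b/a) * (exp(a t) - 1)
       = (4/3) * exp((-6/5) t) + ((-5)/(-6/5)) * (exp((-6/5) t) - 1)
       = -25/6 + 11*exp(-6*t/5)/2.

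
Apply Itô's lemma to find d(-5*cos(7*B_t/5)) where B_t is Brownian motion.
d(-5*cos(7*B_t/5)) = (49*cos(7*B_t/5)/10) dt + (7*sin(7*B_t/5)) dB_t

Itô's formula for f(B_t) gives d f(B_t) = f'(B_t) dB_t + (1/2) f''(B_t) dt. Compute derivatives of f(x) = -5*cos(7*x/5):
  f'(x)  = 7*sin(7*x/5)
  f''(x) = 49*cos(7*x/5)/5
Substitute x = B_t and multiply the f'' term by 1/2:
  drift     = (1/2) * (49*cos(7*x/5)/5) evaluated at B_t = 49*cos(7*B_t/5)/10
  diffusion = (7*sin(7*x/5)) evaluated at B_t = 7*sin(7*B_t/5)
Therefore d(-5*cos(7*B_t/5)) = (49*cos(7*B_t/5)/10) dt + (7*sin(7*B_t/5)) dB_t.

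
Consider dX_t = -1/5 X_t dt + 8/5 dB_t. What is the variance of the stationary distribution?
lim Var(X_t) = 32/5

The OU SDE dX = -theta X dt + sigma dB admits the integrating factor exp(theta t): d(exp(theta t) X_t) = sigma exp(theta t) dB_t. Integrating from 0 to t gives X_t = x_0 * exp(-theta t) + sigma * int_0^t exp(-theta (t-s)) dB_s for any initial x_0. The Itô integral has variance (by the Itô isometry) sigma^2 * int_0^t exp(-2 theta (t - s)) ds = sigma^2 * (1 - exp(-2 theta t)) / (2 theta), independent of x_0.
With theta = 1/5, sigma = 8/5:
  Var(X_t) = (8/5)^2 * (1 - exp(-2*1/5 t)) / (2 * 1/5) = 32/5 - 32*exp(-2*t/5)/5.
As t -> infinity, exp(-2*1/5 t) -> 0, so the stationary variance is sigma^2 / (2 theta) = 32/5.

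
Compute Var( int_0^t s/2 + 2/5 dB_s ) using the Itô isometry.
Var = t*(25*t^2 + 60*t + 48)/300

The Itô integral of a deterministic integrand f(s) has mean 0 because each increment f(s) * (B_{s+ds} - B_s) has mean 0. By the Itô isometry:
  Var( int_0^t f(s) dB_s ) = E[ (int_0^t f(s) dB_s)^2 ] = int_0^t f(s)^2 ds.
Here f(s) = s/2 + 2/5, so f(s)^2 = (5*s + 4)^2/100. Integrate:
  int_0^t ((5*s + 4)^2/100) ds = t*(25*t^2 + 60*t + 48)/300.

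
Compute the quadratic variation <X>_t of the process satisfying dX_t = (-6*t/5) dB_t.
<X>_t = 12*t^3/25

For an Itô process dX_t = a(t) dt + b(t) dB_t, the quadratic variation is <X>_t = int_0^t b(s)^2 ds (the drift term does not contribute). Here b(s) = -6*s/5, so
  b(s)^2 = 36*s^2/25.
Integrating from 0 to t:
  <X>_t = int_0^t (36*s^2/25) ds = 12*t^3/25.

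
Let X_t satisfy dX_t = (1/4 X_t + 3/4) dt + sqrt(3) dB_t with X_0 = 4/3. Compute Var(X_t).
Var(X_t) = 6*exp(t/2) - 6

The variance V(t) = Var(X_t) satisfies V'(t) = 2 a V(t) + c^2 with V(0) = 0 (drift coefficient is linear in X, diffusion is constant). With a = 1/4, c = sqrt(3), the solution is
  V(t) = (c^2 / (2 a)) * (exp(2 a t) - 1)
       = (sqrt(3)^2 / (2*(1/4))) * (exp((1/2) t) - 1)
       = 6*exp(t/2) - 6.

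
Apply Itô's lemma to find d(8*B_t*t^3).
d(8*B_t*t^3) = (24*B_t*t^2) dt + (8*t^3) dB_t

Itô's formula for f(t, x): d f(t, B_t) = (f_t + (1/2) f_xx) dt + f_x dB_t. Compute partials of f(t, x) = 8*t^3*x:
  f_t(t,x)  = 24*t^2*x
  f_x(t,x)  = 8*t^3
  f_xx(t,x) = 0
Assemble drift = f_t + (1/2) f_xx = 24*t^2*x and diffusion = f_x = 8*t^3. Substituting x = B_t:
  d(8*B_t*t^3) = (24*B_t*t^2) dt + (8*t^3) dB_t.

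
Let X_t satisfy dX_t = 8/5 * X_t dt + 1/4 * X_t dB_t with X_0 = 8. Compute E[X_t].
E[X_t] = 8*exp(8*t/5)

For GBM dX = mu X dt + sigma X dB with X_0 = x_0, apply Itô to Y = log X: dY = (mu - sigma^2/2) dt + sigma dB, so Y_t = log(x_0) + (mu - sigma^2/2) t + sigma B_t and hence X_t = x_0 * exp((mu - sigma^2/2) t + sigma B_t).
With mu = 8/5, sigma = 1/4, x_0 = 8, this gives:
  X_t = 8 * exp((251/160) * t + (1/4) * B_t).
Since sigma*B_t ~ Normal(0, sigma^2 t), E[exp(sigma*B_t)] = exp(sigma^2 t / 2); so E[X_t] = x_0 * exp((mu - sigma^2/2) t) * exp(sigma^2 t / 2) = x_0 * exp(mu t) = 8*exp(8*t/5).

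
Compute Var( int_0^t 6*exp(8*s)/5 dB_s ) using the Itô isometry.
Var = 9*exp(16*t)/100 - 9/100

The Itô integral of a deterministic integrand f(s) has mean 0 because each increment f(s) * (B_{s+ds} - B_s) has mean 0. By the Itô isometry:
  Var( int_0^t f(s) dB_s ) = E[ (int_0^t f(s) dB_s)^2 ] = int_0^t f(s)^2 ds.
Here f(s) = 6*exp(8*s)/5, so f(s)^2 = 36*exp(16*s)/25. Integrate:
  int_0^t (36*exp(16*s)/25) ds = 9*exp(16*t)/100 - 9/100.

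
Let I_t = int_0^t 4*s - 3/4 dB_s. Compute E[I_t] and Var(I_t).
E[I_t] = 0; Var(I_t) = t*(256*t^2 - 144*t + 27)/48

The Itô integral of a deterministic integrand f(s) has mean 0 because each increment f(s) * (B_{s+ds} - B_s) has mean 0. By the Itô isometry:
  Var( int_0^t f(s) dB_s ) = E[ (int_0^t f(s) dB_s)^2 ] = int_0^t f(s)^2 ds.
Here f(s) = 4*s - 3/4, so f(s)^2 = (16*s - 3)^2/16. Integrate:
  int_0^t ((16*s - 3)^2/16) ds = t*(256*t^2 - 144*t + 27)/48.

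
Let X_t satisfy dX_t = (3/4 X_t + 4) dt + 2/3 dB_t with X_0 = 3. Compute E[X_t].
E[X_t] = 25*exp(3*t/4)/3 - 16/3

Taking expectations and using E[dB_t] = 0, the mean m(t) = E[X_t] satisfies the ODE m'(t) = a m(t) + b with m(0) = x_0. With a = 3/4, b = 4, x_0 = 3, the solution is
  m(t) = x_0 * exp(a t) + (b/a) * (exp(a t) - 1)
       = 3 * exp((3/4) t) + (4/(3/4)) * (exp((3/4) t) - 1)
       = 25*exp(3*t/4)/3 - 16/3.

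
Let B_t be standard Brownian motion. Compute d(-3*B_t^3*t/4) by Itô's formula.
d(-3*B_t^3*t/4) = (3*B_t*(-B_t^2 - 3*t)/4) dt + (-9*B_t^2*t/4) dB_t

Itô's formula for f(t, x): d f(t, B_t) = (f_t + (1/2) f_xx) dt + f_x dB_t. Compute partials of f(t, x) = -3*t*x^3/4:
  f_t(t,x)  = -3*x^3/4
  f_x(t,x)  = -9*t*x^2/4
  f_xx(t,x) = -9*t*x/2
Assemble drift = f_t + (1/2) f_xx = 3*x*(-3*t - x^2)/4 and diffusion = f_x = -9*t*x^2/4. Substituting x = B_t:
  d(-3*B_t^3*t/4) = (3*B_t*(-B_t^2 - 3*t)/4) dt + (-9*B_t^2*t/4) dB_t.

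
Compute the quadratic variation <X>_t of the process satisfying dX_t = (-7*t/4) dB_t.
<X>_t = 49*t^3/48

For an Itô process dX_t = a(t) dt + b(t) dB_t, the quadratic variation is <X>_t = int_0^t b(s)^2 ds (the drift term does not contribute). Here b(s) = -7*s/4, so
  b(s)^2 = 49*s^2/16.
Integrating from 0 to t:
  <X>_t = int_0^t (49*s^2/16) ds = 49*t^3/48.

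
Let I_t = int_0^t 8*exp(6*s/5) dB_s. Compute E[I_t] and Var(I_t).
E[I_t] = 0; Var(I_t) = 80*exp(12*t/5)/3 - 80/3

The Itô integral of a deterministic integrand f(s) has mean 0 because each increment f(s) * (B_{s+ds} - B_s) has mean 0. By the Itô isometry:
  Var( int_0^t f(s) dB_s ) = E[ (int_0^t f(s) dB_s)^2 ] = int_0^t f(s)^2 ds.
Here f(s) = 8*exp(6*s/5), so f(s)^2 = 64*exp(12*s/5). Integrate:
  int_0^t (64*exp(12*s/5)) ds = 80*exp(12*t/5)/3 - 80/3.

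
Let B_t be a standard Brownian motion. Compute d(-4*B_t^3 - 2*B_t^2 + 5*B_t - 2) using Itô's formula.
d(-4*B_t^3 - 2*B_t^2 + 5*B_t - 2) = (-12*B_t - 2) dt + (-12*B_t^2 - 4*B_t + 5) dB_t

Itô's formula for f(B_t) gives d f(B_t) = f'(B_t) dB_t + (1/2) f''(B_t) dt. Compute derivatives of f(x) = -4*x^3 - 2*x^2 + 5*x - 2:
  f'(x)  = -12*x^2 - 4*x + 5
  f''(x) = -24*x - 4
Substitute x = B_t and multiply the f'' term by 1/2:
  drift     = (1/2) * (-24*x - 4) evaluated at B_t = -12*B_t - 2
  diffusion = (-12*x^2 - 4*x + 5) evaluated at B_t = -12*B_t^2 - 4*B_t + 5
Therefore d(-4*B_t^3 - 2*B_t^2 + 5*B_t - 2) = (-12*B_t - 2) dt + (-12*B_t^2 - 4*B_t + 5) dB_t.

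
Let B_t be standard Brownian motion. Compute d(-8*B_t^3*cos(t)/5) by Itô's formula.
d(-8*B_t^3*cos(t)/5) = (8*B_t*(B_t^2*sin(t) - 3*cos(t))/5) dt + (-24*B_t^2*cos(t)/5) dB_t

Itô's formula for f(t, x): d f(t, B_t) = (f_t + (1/2) f_xx) dt + f_x dB_t. Compute partials of f(t, x) = -8*x^3*cos(t)/5:
  f_t(t,x)  = 8*x^3*sin(t)/5
  f_x(t,x)  = -24*x^2*cos(t)/5
  f_xx(t,x) = -48*x*cos(t)/5
Assemble drift = f_t + (1/2) f_xx = 8*x*(x^2*sin(t) - 3*cos(t))/5 and diffusion = f_x = -24*x^2*cos(t)/5. Substituting x = B_t:
  d(-8*B_t^3*cos(t)/5) = (8*B_t*(B_t^2*sin(t) - 3*cos(t))/5) dt + (-24*B_t^2*cos(t)/5) dB_t.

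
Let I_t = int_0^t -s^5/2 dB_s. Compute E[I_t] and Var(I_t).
E[I_t] = 0; Var(I_t) = t^11/44

The Itô integral of a deterministic integrand f(s) has mean 0 because each increment f(s) * (B_{s+ds} - B_s) has mean 0. By the Itô isometry:
  Var( int_0^t f(s) dB_s ) = E[ (int_0^t f(s) dB_s)^2 ] = int_0^t f(s)^2 ds.
Here f(s) = -s^5/2, so f(s)^2 = s^10/4. Integrate:
  int_0^t (s^10/4) ds = t^11/44.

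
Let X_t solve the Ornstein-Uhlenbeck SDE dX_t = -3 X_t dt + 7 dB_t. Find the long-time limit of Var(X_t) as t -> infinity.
lim Var(X_t) = 49/6

The OU SDE dX = -theta X dt + sigma dB admits the integrating factor exp(theta t): d(exp(theta t) X_t) = sigma exp(theta t) dB_t. Integrating from 0 to t gives X_t = x_0 * exp(-theta t) + sigma * int_0^t exp(-theta (t-s)) dB_s for any initial x_0. The Itô integral has variance (by the Itô isometry) sigma^2 * int_0^t exp(-2 theta (t - s)) ds = sigma^2 * (1 - exp(-2 theta t)) / (2 theta), independent of x_0.
With theta = 3, sigma = 7:
  Var(X_t) = (7)^2 * (1 - exp(-2*3 t)) / (2 * 3) = 49/6 - 49*exp(-6*t)/6.
As t -> infinity, exp(-2*3 t) -> 0, so the stationary variance is sigma^2 / (2 theta) = 49/6.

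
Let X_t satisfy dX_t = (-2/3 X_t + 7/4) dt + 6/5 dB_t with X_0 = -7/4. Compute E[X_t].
E[X_t] = 21/8 - 35*exp(-2*t/3)/8

Taking expectations and using E[dB_t] = 0, the mean m(t) = E[X_t] satisfies the ODE m'(t) = a m(t) + b with m(0) = x_0. With a = -2/3, b = 7/4, x_0 = -7/4, the solution is
  m(t) = x_0 * exp(a t) + (b/a) * (exp(a t) - 1)
       = (-7/4) * exp((-2/3) t) + ((7/4)/(-2/3)) * (exp((-2/3) t) - 1)
       = 21/8 - 35*exp(-2*t/3)/8.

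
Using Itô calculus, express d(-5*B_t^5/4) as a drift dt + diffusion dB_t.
d(-5*B_t^5/4) = (-25*B_t^3/2) dt + (-25*B_t^4/4) dB_t

Itô's formula for f(B_t) gives d f(B_t) = f'(B_t) dB_t + (1/2) f''(B_t) dt. Compute derivatives of f(x) = -5*x^5/4:
  f'(x)  = -25*x^4/4
  f''(x) = -25*x^3
Substitute x = B_t and multiply the f'' term by 1/2:
  drift     = (1/2) * (-25*x^3) evaluated at B_t = -25*B_t^3/2
  diffusion = (-25*x^4/4) evaluated at B_t = -25*B_t^4/4
Therefore d(-5*B_t^5/4) = (-25*B_t^3/2) dt + (-25*B_t^4/4) dB_t.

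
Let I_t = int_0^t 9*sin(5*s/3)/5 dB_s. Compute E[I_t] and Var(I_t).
E[I_t] = 0; Var(I_t) = 81*t/50 - 243*sin(10*t/3)/500

The Itô integral of a deterministic integrand f(s) has mean 0 because each increment f(s) * (B_{s+ds} - B_s) has mean 0. By the Itô isometry:
  Var( int_0^t f(s) dB_s ) = E[ (int_0^t f(s) dB_s)^2 ] = int_0^t f(s)^2 ds.
Here f(s) = 9*sin(5*s/3)/5, so f(s)^2 = 81*sin(5*s/3)^2/25. Integrate:
  int_0^t (81*sin(5*s/3)^2/25) ds = 81*t/50 - 243*sin(10*t/3)/500.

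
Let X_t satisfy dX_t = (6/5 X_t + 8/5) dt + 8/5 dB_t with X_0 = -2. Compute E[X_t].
E[X_t] = -2*exp(6*t/5)/3 - 4/3

Taking expectations and using E[dB_t] = 0, the mean m(t) = E[X_t] satisfies the ODE m'(t) = a m(t) + b with m(0) = x_0. With a = 6/5, b = 8/5, x_0 = -2, the solution is
  m(t) = x_0 * exp(a t) + (b/a) * (exp(a t) - 1)
       = (-2) * exp((6/5) t) + ((8/5)/(6/5)) * (exp((6/5) t) - 1)
       = -2*exp(6*t/5)/3 - 4/3.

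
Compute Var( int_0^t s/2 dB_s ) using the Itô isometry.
Var = t^3/12

The Itô integral of a deterministic integrand f(s) has mean 0 because each increment f(s) * (B_{s+ds} - B_s) has mean 0. By the Itô isometry:
  Var( int_0^t f(s) dB_s ) = E[ (int_0^t f(s) dB_s)^2 ] = int_0^t f(s)^2 ds.
Here f(s) = s/2, so f(s)^2 = s^2/4. Integrate:
  int_0^t (s^2/4) ds = t^3/12.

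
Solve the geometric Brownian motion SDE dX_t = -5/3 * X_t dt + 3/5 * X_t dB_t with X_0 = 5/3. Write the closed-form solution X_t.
X_t = 5/3 * exp((-277/150) * t + (3/5) * B_t)

For GBM dX = mu X dt + sigma X dB with X_0 = x_0, apply Itô to Y = log X: dY = (mu - sigma^2/2) dt + sigma dB, so Y_t = log(x_0) + (mu - sigma^2/2) t + sigma B_t and hence X_t = x_0 * exp((mu - sigma^2/2) t + sigma B_t).
With mu = -5/3, sigma = 3/5, x_0 = 5/3, this gives:
  X_t = 5/3 * exp((-277/150) * t + (3/5) * B_t).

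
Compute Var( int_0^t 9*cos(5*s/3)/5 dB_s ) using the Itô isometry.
Var = 81*t/50 + 243*sin(10*t/3)/500

The Itô integral of a deterministic integrand f(s) has mean 0 because each increment f(s) * (B_{s+ds} - B_s) has mean 0. By the Itô isometry:
  Var( int_0^t f(s) dB_s ) = E[ (int_0^t f(s) dB_s)^2 ] = int_0^t f(s)^2 ds.
Here f(s) = 9*cos(5*s/3)/5, so f(s)^2 = 81*cos(5*s/3)^2/25. Integrate:
  int_0^t (81*cos(5*s/3)^2/25) ds = 81*t/50 + 243*sin(10*t/3)/500.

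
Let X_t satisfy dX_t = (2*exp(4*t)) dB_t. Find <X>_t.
<X>_t = exp(8*t)/2 - 1/2

For an Itô process dX_t = a(t) dt + b(t) dB_t, the quadratic variation is <X>_t = int_0^t b(s)^2 ds (the drift term does not contribute). Here b(s) = 2*exp(4*s), so
  b(s)^2 = 4*exp(8*s).
Integrating from 0 to t:
  <X>_t = int_0^t (4*exp(8*s)) ds = exp(8*t)/2 - 1/2.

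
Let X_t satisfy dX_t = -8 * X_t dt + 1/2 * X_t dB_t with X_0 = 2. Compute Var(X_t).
Var(X_t) = (4*exp(t/4) - 4)*exp(-16*t)

For GBM dX = mu X dt + sigma X dB with X_0 = x_0, apply Itô to Y = log X: dY = (mu - sigma^2/2) dt + sigma dB, so Y_t = log(x_0) + (mu - sigma^2/2) t + sigma B_t and hence X_t = x_0 * exp((mu - sigma^2/2) t + sigma B_t).
With mu = -8, sigma = 1/2, x_0 = 2, this gives:
  X_t = 2 * exp((-65/8) * t + (1/2) * B_t).
Since sigma*B_t ~ Normal(0, sigma^2 t), E[exp(sigma*B_t)] = exp(sigma^2 t / 2); so E[X_t] = x_0 * exp((mu - sigma^2/2) t) * exp(sigma^2 t / 2) = x_0 * exp(mu t) = 2*exp(-8*t).
Var(X_t) = E[X_t^2] - (E[X_t])^2 = x_0^2 * exp(2 mu t) * (exp(sigma^2 t) - 1) = (4*exp(t/4) - 4)*exp(-16*t).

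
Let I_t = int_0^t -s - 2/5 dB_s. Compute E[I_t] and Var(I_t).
E[I_t] = 0; Var(I_t) = t*(25*t^2 + 30*t + 12)/75

The Itô integral of a deterministic integrand f(s) has mean 0 because each increment f(s) * (B_{s+ds} - B_s) has mean 0. By the Itô isometry:
  Var( int_0^t f(s) dB_s ) = E[ (int_0^t f(s) dB_s)^2 ] = int_0^t f(s)^2 ds.
Here f(s) = -s - 2/5, so f(s)^2 = (5*s + 2)^2/25. Integrate:
  int_0^t ((5*s + 2)^2/25) ds = t*(25*t^2 + 30*t + 12)/75.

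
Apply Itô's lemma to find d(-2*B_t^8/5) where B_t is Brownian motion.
d(-2*B_t^8/5) = (-56*B_t^6/5) dt + (-16*B_t^7/5) dB_t

Itô's formula for f(B_t) gives d f(B_t) = f'(B_t) dB_t + (1/2) f''(B_t) dt. Compute derivatives of f(x) = -2*x^8/5:
  f'(x)  = -16*x^7/5
  f''(x) = -112*x^6/5
Substitute x = B_t and multiply the f'' term by 1/2:
  drift     = (1/2) * (-112*x^6/5) evaluated at B_t = -56*B_t^6/5
  diffusion = (-16*x^7/5) evaluated at B_t = -16*B_t^7/5
Therefore d(-2*B_t^8/5) = (-56*B_t^6/5) dt + (-16*B_t^7/5) dB_t.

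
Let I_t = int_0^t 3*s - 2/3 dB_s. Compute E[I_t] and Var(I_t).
E[I_t] = 0; Var(I_t) = t*(27*t^2 - 18*t + 4)/9

The Itô integral of a deterministic integrand f(s) has mean 0 because each increment f(s) * (B_{s+ds} - B_s) has mean 0. By the Itô isometry:
  Var( int_0^t f(s) dB_s ) = E[ (int_0^t f(s) dB_s)^2 ] = int_0^t f(s)^2 ds.
Here f(s) = 3*s - 2/3, so f(s)^2 = (9*s - 2)^2/9. Integrate:
  int_0^t ((9*s - 2)^2/9) ds = t*(27*t^2 - 18*t + 4)/9.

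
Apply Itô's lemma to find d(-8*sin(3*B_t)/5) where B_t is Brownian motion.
d(-8*sin(3*B_t)/5) = (36*sin(3*B_t)/5) dt + (-24*cos(3*B_t)/5) dB_t

Itô's formula for f(B_t) gives d f(B_t) = f'(B_t) dB_t + (1/2) f''(B_t) dt. Compute derivatives of f(x) = -8*sin(3*x)/5:
  f'(x)  = -24*cos(3*x)/5
  f''(x) = 72*sin(3*x)/5
Substitute x = B_t and multiply the f'' term by 1/2:
  drift     = (1/2) * (72*sin(3*x)/5) evaluated at B_t = 36*sin(3*B_t)/5
  diffusion = (-24*cos(3*x)/5) evaluated at B_t = -24*cos(3*B_t)/5
Therefore d(-8*sin(3*B_t)/5) = (36*sin(3*B_t)/5) dt + (-24*cos(3*B_t)/5) dB_t.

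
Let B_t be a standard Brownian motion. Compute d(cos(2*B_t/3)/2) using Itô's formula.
d(cos(2*B_t/3)/2) = (-cos(2*B_t/3)/9) dt + (-sin(2*B_t/3)/3) dB_t

Itô's formula for f(B_t) gives d f(B_t) = f'(B_t) dB_t + (1/2) f''(B_t) dt. Compute derivatives of f(x) = cos(2*x/3)/2:
  f'(x)  = -sin(2*x/3)/3
  f''(x) = -2*cos(2*x/3)/9
Substitute x = B_t and multiply the f'' term by 1/2:
  drift     = (1/2) * (-2*cos(2*x/3)/9) evaluated at B_t = -cos(2*B_t/3)/9
  diffusion = (-sin(2*x/3)/3) evaluated at B_t = -sin(2*B_t/3)/3
Therefore d(cos(2*B_t/3)/2) = (-cos(2*B_t/3)/9) dt + (-sin(2*B_t/3)/3) dB_t.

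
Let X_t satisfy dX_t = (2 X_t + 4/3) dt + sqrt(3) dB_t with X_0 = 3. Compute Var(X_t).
Var(X_t) = 3*exp(4*t)/4 - 3/4

The variance V(t) = Var(X_t) satisfies V'(t) = 2 a V(t) + c^2 with V(0) = 0 (drift coefficient is linear in X, diffusion is constant). With a = 2, c = sqrt(3), the solution is
  V(t) = (c^2 / (2 a)) * (exp(2 a t) - 1)
       = (sqrt(3)^2 / (2*2)) * (exp(4 t) - 1)
       = 3*exp(4*t)/4 - 3/4.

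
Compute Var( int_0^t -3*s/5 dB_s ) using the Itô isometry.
Var = 3*t^3/25

The Itô integral of a deterministic integrand f(s) has mean 0 because each increment f(s) * (B_{s+ds} - B_s) has mean 0. By the Itô isometry:
  Var( int_0^t f(s) dB_s ) = E[ (int_0^t f(s) dB_s)^2 ] = int_0^t f(s)^2 ds.
Here f(s) = -3*s/5, so f(s)^2 = 9*s^2/25. Integrate:
  int_0^t (9*s^2/25) ds = 3*t^3/25.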